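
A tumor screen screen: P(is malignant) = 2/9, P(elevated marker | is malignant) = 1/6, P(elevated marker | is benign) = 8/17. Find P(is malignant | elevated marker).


P(A) = P(A|B)P(B) + P(A|B')P(B') = 1/6*2/9 + 8/17*7/9 = 185/459
P(B|A) = P(A|B)P(B)/P(A) = (1/27)/(185/459) = 17/185

17/185


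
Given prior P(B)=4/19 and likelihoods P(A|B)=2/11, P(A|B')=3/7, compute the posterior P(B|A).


P(A) = P(A|B)P(B) + P(A|B')P(B') = 2/11*4/19 + 3/7*15/19 = 29/77
P(B|A) = P(A|B)P(B)/P(A) = (8/209)/(29/77) = 56/551

56/551


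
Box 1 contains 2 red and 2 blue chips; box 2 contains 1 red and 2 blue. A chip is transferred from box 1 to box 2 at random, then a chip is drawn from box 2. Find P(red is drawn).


P(transfer red) = 2/4 = 1/2; P(transfer blue) = 1/2
If red transferred: Urn II has 2 red of 4, so P(red|red moved) = 1/2
If blue transferred: Urn II has 1 red of 4, so P(red|blue moved) = 1/4
By total probability: P(red) = 1/2*1/2 + 1/2*1/4 = 3/8

3/8


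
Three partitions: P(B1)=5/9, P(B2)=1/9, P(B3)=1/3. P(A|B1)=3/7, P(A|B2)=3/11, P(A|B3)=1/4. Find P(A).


P(A) = P(A|B1)P(B1) + P(A|B2)P(B2) + P(A|B3)P(B3)
= 3/7*5/9 + 3/11*1/9 + 1/4*1/3
= 5/21 + 1/33 + 1/12 = 325/924

325/924


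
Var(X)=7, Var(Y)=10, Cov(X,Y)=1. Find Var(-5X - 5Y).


Var(-5X - 5Y) = (-5)^2*Var(X) + (-5)^2*Var(Y) + 2*(-5)*(-5)*Cov(X,Y)
= 25*7 + 25*10 + 50*1
= 175 + 250 + 50 = 475

475


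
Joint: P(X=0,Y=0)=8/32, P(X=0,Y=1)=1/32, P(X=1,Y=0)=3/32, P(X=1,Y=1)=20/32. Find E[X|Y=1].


P(Y=1) = 21/32
E[X|Y=1] = (0*1 + 1*20)/21 = 20/21

20/21


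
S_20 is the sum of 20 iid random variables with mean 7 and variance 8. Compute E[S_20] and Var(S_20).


E[S_n] = n*mu = 20*7 = 140
Var(S_n) = n*sigma^2 = 20*8 = 160

E[S_20]=140, Var(S_20)=160


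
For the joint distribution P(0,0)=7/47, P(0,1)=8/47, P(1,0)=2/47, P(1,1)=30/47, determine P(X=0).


P(X=0) = P(0,0)+P(0,1) = 7/47 + 8/47 = 15/47

15/47


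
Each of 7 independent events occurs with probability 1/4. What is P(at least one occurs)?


P(at least one) = 1 - P(none)
P(none) = (1 - 1/4)^7 = (3/4)^7 = 2187/16384
P(at least one) = 1 - 2187/16384 = 14197/16384

14197/16384


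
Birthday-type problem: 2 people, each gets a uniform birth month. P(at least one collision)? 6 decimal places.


P(all different) = prod((12-i)/12 for i=0..1) = 0.916667
P(at least one match) = 1 - 0.916667 = 0.083333

0.083333


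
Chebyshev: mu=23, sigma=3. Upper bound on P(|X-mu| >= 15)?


k = 15/3 = 5
Chebyshev: P(|X-mu| >= k*sigma) <= 1/k^2 = 1/5^2 = 1/25

1/25


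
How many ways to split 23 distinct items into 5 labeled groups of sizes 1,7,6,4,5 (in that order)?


23! = 25852016738884976640000
Denominator: 1!=1 * 7!=5040 * 6!=720 * 4!=24 * 5!=120
Coefficient = 25852016738884976640000 / 10450944000 = 2473653742560

2473653742560


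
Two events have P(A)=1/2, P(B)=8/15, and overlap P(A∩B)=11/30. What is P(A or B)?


P(A∪B) = P(A) + P(B) - P(A∩B)
= 1/2 + 8/15 - 11/30 = 2/3

2/3


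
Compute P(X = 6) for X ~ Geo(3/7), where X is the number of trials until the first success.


P(X=6) = (1-p)^5 * p = (4/7)^5 * 3/7
= 1024/16807 * 3/7 = 3072/117649

3072/117649


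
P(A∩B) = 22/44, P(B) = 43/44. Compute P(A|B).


P(A|B) = P(A∩B)/P(B) = (22/44)/(43/44) = 22/43

22/43


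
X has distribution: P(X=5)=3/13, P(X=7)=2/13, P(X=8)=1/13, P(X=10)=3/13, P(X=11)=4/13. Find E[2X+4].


E[2X+4] = sum(g(x)*P(x))
= 14*3/13 + 18*2/13 + 20*1/13 + 24*3/13 + 26*4/13
= 274/13

274/13


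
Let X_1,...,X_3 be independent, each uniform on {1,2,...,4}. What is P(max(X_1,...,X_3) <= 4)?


P(max <= 4) = P(all X_i <= 4) = (P(X_1 <= 4))^3
= (4/4)^3 = 1^3 = 1

1


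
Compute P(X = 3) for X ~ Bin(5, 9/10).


P(X=3) = C(5,3) * p^3 * (1-p)^2
= 10 * 729/1000 * 1/100
= 729/10000

729/10000


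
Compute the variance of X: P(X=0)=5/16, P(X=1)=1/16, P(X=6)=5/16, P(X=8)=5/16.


E[X] = 71/16, E[X^2] = 501/16
Var(X) = E[X^2] - (E[X])^2 = 501/16 - (71/16)^2 = 2975/256

2975/256


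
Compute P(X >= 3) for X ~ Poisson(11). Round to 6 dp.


P(X>=3) = 1 - P(X<=2) = 1 - (e^(-11)*11^0/0! + e^(-11)*11^1/1! + e^(-11)*11^2/2!)
≈ 1 - (0.0000167017 + 0.0001837187 + 0.0010104529)
= 1 - 0.0012108733 = 0.9987891267
≈ 0.998789

0.998789


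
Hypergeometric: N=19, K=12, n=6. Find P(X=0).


P(X=0) = C(12,0)*C(7,6) / C(19,6)
= 1*7 / 27132
= 7/27132 = 1/3876

1/3876


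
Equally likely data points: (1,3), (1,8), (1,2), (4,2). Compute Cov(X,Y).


E[X]=7/4, E[Y]=15/4, E[XY]=21/4
Cov(X,Y) = E[XY] - E[X]E[Y] = 21/4 - 7/4*15/4 = -21/16

-21/16


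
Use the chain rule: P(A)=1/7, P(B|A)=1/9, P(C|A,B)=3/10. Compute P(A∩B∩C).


P(A∩B∩C) = P(A) * P(B|A) * P(C|A∩B)
= 1/7 * 1/9 * 3/10
= 1/63 * 3/10 = 1/210

1/210


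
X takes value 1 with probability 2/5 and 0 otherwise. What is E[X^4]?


For Bernoulli: X in {0,1}
E[X^4] = 0^4*(1-2/5) + 1^4*2/5 = 2/5

2/5


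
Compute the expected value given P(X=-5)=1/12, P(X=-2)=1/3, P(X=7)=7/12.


E[X] = sum(x * P(x))
= -5*1/12 - 2*1/3 + 7*7/12
= 3

3


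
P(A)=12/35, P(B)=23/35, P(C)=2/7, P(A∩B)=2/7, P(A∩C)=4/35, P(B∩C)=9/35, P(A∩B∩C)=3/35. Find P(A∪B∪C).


P(A∪B∪C) = P(A)+P(B)+P(C) - P(AB)-P(AC)-P(BC) + P(ABC)
= 12/35+23/35+2/7 - 2/7-4/35-9/35 + 3/35
= 5/7

5/7


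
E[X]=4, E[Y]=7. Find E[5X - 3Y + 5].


E[5X - 3Y + 5] = 5*E[X] - 3*E[Y] + 5
= (5)*(4) + (-3)*(7) + (5)
= 20 - 21 + 5 = 4

4


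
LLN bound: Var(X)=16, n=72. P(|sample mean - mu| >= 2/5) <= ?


Var(Xbar) = Var(X)/n = 16/72
Chebyshev: P(|Xbar-mu| >= 2/5) <= Var(Xbar)/(2/5)^2 = (2/9)/(4/25) = 25/18
Bound exceeds 1, so trivial bound: 1

1


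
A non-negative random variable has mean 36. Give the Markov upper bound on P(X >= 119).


Markov: P(X >= a) <= E[X]/a
P(X >= 119) <= 36/119

36/119


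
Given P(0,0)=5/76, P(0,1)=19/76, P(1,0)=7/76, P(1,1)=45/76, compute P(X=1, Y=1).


Read from table: P(X=1, Y=1) = 45/76

45/76


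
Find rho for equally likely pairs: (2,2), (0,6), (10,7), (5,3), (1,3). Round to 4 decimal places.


Cov(X,Y) = 3.2800, Var(X) = 13.0400, Var(Y) = 3.7600
rho = Cov/(sqrt(VarX)*sqrt(VarY)) = 0.4684

0.4684


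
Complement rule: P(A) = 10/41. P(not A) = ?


P(A') = 1 - P(A) = 1 - 10/41 = 31/41

31/41


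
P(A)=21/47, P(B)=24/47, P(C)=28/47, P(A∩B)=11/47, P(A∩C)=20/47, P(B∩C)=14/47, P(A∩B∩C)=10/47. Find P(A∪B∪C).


P(A∪B∪C) = P(A)+P(B)+P(C) - P(AB)-P(AC)-P(BC) + P(ABC)
= 21/47+24/47+28/47 - 11/47-20/47-14/47 + 10/47
= 38/47

38/47


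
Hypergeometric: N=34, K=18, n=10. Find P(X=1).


P(X=1) = C(18,1)*C(16,9) / C(34,10)
= 18*11440 / 131128140
= 205920/131128140 = 24/15283

24/15283


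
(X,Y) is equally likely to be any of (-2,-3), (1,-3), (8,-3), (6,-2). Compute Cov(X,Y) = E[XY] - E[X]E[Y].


E[X]=13/4, E[Y]=-11/4, E[XY]=-33/4
Cov(X,Y) = E[XY] - E[X]E[Y] = -33/4 - 13/4*-11/4 = 11/16

11/16


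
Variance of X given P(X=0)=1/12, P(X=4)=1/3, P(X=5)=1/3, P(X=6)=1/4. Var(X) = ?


E[X] = 9/2, E[X^2] = 68/3
Var(X) = E[X^2] - (E[X])^2 = 68/3 - (9/2)^2 = 29/12

29/12


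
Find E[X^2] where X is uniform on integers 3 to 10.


E[X^2] = (1/8) * sum(x^2 for x=3..10)
= 380/8 = 95/2

95/2


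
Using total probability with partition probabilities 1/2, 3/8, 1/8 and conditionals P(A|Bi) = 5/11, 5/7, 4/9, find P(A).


P(A) = P(A|B1)P(B1) + P(A|B2)P(B2) + P(A|B3)P(B3)
= 5/11*1/2 + 5/7*3/8 + 4/9*1/8
= 5/22 + 15/56 + 1/18 = 3053/5544

3053/5544


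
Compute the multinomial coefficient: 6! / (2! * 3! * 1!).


6! = 720
Denominator: 2!=2 * 3!=6 * 1!=1
Coefficient = 720 / 12 = 60

60


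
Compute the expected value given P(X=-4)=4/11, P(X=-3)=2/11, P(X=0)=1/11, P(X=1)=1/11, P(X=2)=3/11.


E[X] = sum(x * P(x))
= -4*4/11 - 3*2/11 + 0*1/11 + 1*1/11 + 2*3/11
= -15/11

-15/11


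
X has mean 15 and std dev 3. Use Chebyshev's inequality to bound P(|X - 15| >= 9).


k = 9/3 = 3
Chebyshev: P(|X-mu| >= k*sigma) <= 1/k^2 = 1/3^2 = 1/9

1/9


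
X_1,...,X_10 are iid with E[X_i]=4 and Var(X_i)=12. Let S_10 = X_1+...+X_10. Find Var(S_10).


By independence, Var(S_n) = n*Var(X_1) = 10*12 = 120

120


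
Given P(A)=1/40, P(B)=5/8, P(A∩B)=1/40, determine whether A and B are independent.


P(A)*P(B) = 1/40*5/8 = 1/64
P(A∩B) = 1/40 != 1/64, so not independent

No, A and B are not independent


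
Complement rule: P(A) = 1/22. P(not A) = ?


P(A') = 1 - P(A) = 1 - 1/22 = 21/22

21/22


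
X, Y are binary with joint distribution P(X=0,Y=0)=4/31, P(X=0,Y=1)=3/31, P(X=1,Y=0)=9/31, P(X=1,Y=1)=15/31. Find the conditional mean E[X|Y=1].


P(Y=1) = 18/31
E[X|Y=1] = (0*3 + 1*15)/18 = 15/18 = 5/6

5/6


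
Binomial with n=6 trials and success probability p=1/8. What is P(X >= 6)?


P(X>=6) = P(X=6)
= 1/262144
= 1/262144

1/262144


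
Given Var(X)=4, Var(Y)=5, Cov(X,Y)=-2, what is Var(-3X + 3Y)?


Var(-3X + 3Y) = (-3)^2*Var(X) + 3^2*Var(Y) + 2*(-3)*3*Cov(X,Y)
= 9*4 + 9*5 - 18*(-2)
= 36 + 45 + 36 = 117

117


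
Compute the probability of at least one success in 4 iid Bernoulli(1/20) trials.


P(at least one) = 1 - P(none)
P(none) = (1 - 1/20)^4 = (19/20)^4 = 130321/160000
P(at least one) = 1 - 130321/160000 = 29679/160000

29679/160000


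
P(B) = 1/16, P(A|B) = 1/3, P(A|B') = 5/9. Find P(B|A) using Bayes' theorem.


P(A) = P(A|B)P(B) + P(A|B')P(B') = 1/3*1/16 + 5/9*15/16 = 13/24
P(B|A) = P(A|B)P(B)/P(A) = (1/48)/(13/24) = 1/26

1/26


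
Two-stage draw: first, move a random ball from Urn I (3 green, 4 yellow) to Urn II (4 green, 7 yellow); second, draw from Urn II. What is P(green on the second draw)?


P(transfer green) = 3/7; P(transfer yellow) = 4/7
If green transferred: Urn II has 5 green of 12, so P(green|green moved) = 5/12
If yellow transferred: Urn II has 4 green of 12, so P(green|yellow moved) = 1/3
By total probability: P(green) = 3/7*5/12 + 4/7*1/3 = 31/84

31/84


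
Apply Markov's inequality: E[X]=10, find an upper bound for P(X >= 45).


Markov: P(X >= a) <= E[X]/a
P(X >= 45) <= 10/45 = 2/9

2/9


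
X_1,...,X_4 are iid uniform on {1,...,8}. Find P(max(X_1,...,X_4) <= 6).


P(max <= 6) = P(all X_i <= 6) = (P(X_1 <= 6))^4
= (6/8)^4 = (3/4)^4 = 81/256

81/256


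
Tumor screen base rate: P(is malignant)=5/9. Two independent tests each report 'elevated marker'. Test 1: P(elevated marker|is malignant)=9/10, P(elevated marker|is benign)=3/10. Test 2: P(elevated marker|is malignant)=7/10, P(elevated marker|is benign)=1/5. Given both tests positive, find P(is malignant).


After test 1: P(+) = 9/10*5/9 + 3/10*4/9 = 19/30
P(B|+) = (1/2)/(19/30) = 15/19
After test 2 (use post1 as new prior): P(+) = 7/10*15/19 + 1/5*4/19 = 113/190
P(B|+,+) = (21/38)/(113/190) = 105/113

105/113


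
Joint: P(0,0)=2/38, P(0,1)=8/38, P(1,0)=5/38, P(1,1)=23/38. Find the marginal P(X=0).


P(X=0) = P(0,0)+P(0,1) = 2/38 + 8/38 = 10/38 = 5/19

5/19


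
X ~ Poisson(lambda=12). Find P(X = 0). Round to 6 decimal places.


P(X=0) = e^(-12) * 12^0 / 0!
≈ 0.000006144212353 * 1 / 1
≈ 0.000006

0.000006


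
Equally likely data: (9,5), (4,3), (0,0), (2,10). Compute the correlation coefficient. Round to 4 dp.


Cov(X,Y) = 2.3750, Var(X) = 11.1875, Var(Y) = 13.2500
rho = Cov/(sqrt(VarX)*sqrt(VarY)) = 0.1951

0.1951


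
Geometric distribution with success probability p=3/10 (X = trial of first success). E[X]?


For geometric (trials until first success), E[X] = 1/p = 1/(3/10) = 10/3

10/3


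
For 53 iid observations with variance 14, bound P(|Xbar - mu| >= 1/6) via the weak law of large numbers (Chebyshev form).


Var(Xbar) = Var(X)/n = 14/53
Chebyshev: P(|Xbar-mu| >= 1/6) <= Var(Xbar)/(1/6)^2 = (14/53)/(1/36) = 504/53
Bound exceeds 1, so trivial bound: 1

1


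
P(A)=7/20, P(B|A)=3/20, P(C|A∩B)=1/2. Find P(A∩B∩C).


P(A∩B∩C) = P(A) * P(B|A) * P(C|A∩B)
= 7/20 * 3/20 * 1/2
= 21/400 * 1/2 = 21/800

21/800


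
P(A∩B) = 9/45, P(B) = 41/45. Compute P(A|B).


P(A|B) = P(A∩B)/P(B) = (9/45)/(41/45) = 9/41

9/41


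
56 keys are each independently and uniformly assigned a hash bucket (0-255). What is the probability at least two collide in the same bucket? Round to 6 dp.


P(all different) = prod((256-i)/256 for i=0..55) = 0.001496
P(at least one match) = 1 - 0.001496 = 0.998504

0.998504


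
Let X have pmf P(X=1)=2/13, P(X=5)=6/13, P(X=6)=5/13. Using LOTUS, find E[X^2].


E[X^2] = sum(g(x)*P(x))
= 1*2/13 + 25*6/13 + 36*5/13
= 332/13

332/13


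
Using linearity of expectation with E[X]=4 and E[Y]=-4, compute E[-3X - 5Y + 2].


E[-3X - 5Y + 2] = -3*E[X] - 5*E[Y] + 2
= (-3)*(4) + (-5)*(-4) + (2)
= -12 + 20 + 2 = 10

10


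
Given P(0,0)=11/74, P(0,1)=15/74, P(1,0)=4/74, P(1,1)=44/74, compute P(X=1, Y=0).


Read from table: P(X=1, Y=0) = 4/74 = 2/37

2/37


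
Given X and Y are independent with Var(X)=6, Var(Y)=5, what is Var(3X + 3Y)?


Independence => Cov(X,Y)=0
Var(3X + 3Y) = 3^2*Var(X) + 3^2*Var(Y)
= 9*6 + 9*5 = 99

99


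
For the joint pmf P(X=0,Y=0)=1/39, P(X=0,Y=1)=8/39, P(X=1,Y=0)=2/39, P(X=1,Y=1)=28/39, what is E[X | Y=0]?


P(Y=0) = 3/39
E[X|Y=0] = (0*1 + 1*2)/3 = 2/3

2/3


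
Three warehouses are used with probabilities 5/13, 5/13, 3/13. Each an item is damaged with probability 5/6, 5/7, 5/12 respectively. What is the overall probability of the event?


P(A) = P(A|B1)P(B1) + P(A|B2)P(B2) + P(A|B3)P(B3)
= 5/6*5/13 + 5/7*5/13 + 5/12*3/13
= 25/78 + 25/91 + 5/52 = 755/1092

755/1092


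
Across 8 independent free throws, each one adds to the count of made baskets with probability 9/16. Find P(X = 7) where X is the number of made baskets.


P(X=7) = C(8,7) * p^7 * (1-p)^1
= 8 * 4782969/268435456 * 7/16
= 33480783/536870912

33480783/536870912


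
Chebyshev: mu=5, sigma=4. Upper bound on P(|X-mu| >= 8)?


k = 8/4 = 2
Chebyshev: P(|X-mu| >= k*sigma) <= 1/k^2 = 1/2^2 = 1/4

1/4


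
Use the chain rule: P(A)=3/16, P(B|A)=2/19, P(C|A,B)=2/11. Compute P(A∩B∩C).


P(A∩B∩C) = P(A) * P(B|A) * P(C|A∩B)
= 3/16 * 2/19 * 2/11
= 3/152 * 2/11 = 3/836

3/836


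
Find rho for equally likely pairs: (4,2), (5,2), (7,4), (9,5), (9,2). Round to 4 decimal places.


Cov(X,Y) = 1.4000, Var(X) = 4.1600, Var(Y) = 1.6000
rho = Cov/(sqrt(VarX)*sqrt(VarY)) = 0.5427

0.5427


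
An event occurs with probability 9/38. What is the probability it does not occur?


P(A') = 1 - P(A) = 1 - 9/38 = 29/38

29/38


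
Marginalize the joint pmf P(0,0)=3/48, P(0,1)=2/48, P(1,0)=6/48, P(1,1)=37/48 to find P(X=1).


P(X=1) = P(1,0)+P(1,1) = 6/48 + 37/48 = 43/48

43/48


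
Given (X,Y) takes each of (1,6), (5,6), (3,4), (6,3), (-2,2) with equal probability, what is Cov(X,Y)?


E[X]=13/5, E[Y]=21/5, E[XY]=62/5
Cov(X,Y) = E[XY] - E[X]E[Y] = 62/5 - 13/5*21/5 = 37/25

37/25


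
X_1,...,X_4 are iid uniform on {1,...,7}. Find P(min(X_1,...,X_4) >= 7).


P(min >= 7) = P(all X_i >= 7) = (P(X_1 >= 7))^4
= (1/7)^4 = 1/2401

1/2401


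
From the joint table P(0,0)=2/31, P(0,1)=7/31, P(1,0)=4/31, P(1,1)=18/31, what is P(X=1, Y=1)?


Read from table: P(X=1, Y=1) = 18/31

18/31


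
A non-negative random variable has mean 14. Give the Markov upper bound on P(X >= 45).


Markov: P(X >= a) <= E[X]/a
P(X >= 45) <= 14/45

14/45


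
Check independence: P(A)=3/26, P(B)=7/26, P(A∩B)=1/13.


P(A)*P(B) = 3/26*7/26 = 21/676
P(A∩B) = 1/13 != 21/676, so not independent

No, A and B are not independent


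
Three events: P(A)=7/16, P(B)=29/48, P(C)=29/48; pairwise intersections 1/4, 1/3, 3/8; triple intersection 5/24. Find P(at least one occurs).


P(A∪B∪C) = P(A)+P(B)+P(C) - P(AB)-P(AC)-P(BC) + P(ABC)
= 7/16+29/48+29/48 - 1/4-1/3-3/8 + 5/24
= 43/48

43/48


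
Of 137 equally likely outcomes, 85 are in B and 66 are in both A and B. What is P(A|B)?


P(A|B) = P(A∩B)/P(B) = (66/137)/(85/137) = 66/85

66/85


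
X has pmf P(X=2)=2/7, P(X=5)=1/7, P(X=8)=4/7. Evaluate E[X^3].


E[X^3] = sum(x^3 * P(x))
= 8*2/7 + 125*1/7 + 512*4/7
= 2189/7

2189/7


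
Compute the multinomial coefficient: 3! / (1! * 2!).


3! = 6
Denominator: 1!=1 * 2!=2
Coefficient = 6 / 2 = 3

3


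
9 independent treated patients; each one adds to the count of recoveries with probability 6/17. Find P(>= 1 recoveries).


P(at least one) = 1 - P(none)
P(none) = (1 - 6/17)^9 = (11/17)^9 = 2357947691/118587876497
P(at least one) = 1 - 2357947691/118587876497 = 116229928806/118587876497

116229928806/118587876497


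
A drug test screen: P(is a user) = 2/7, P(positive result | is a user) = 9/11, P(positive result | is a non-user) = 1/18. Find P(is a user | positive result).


P(A) = P(A|B)P(B) + P(A|B')P(B') = 9/11*2/7 + 1/18*5/7 = 379/1386
P(B|A) = P(A|B)P(B)/P(A) = (18/77)/(379/1386) = 324/379

324/379


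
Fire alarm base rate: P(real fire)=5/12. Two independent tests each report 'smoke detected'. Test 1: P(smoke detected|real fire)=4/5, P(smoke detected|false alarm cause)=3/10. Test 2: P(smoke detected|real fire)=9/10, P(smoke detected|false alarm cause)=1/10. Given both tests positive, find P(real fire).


After test 1: P(+) = 4/5*5/12 + 3/10*7/12 = 61/120
P(B|+) = (1/3)/(61/120) = 40/61
After test 2 (use post1 as new prior): P(+) = 9/10*40/61 + 1/10*21/61 = 381/610
P(B|+,+) = (36/61)/(381/610) = 120/127

120/127


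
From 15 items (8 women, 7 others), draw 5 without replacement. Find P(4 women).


P(X=4) = C(8,4)*C(7,1) / C(15,5)
= 70*7 / 3003
= 490/3003 = 70/429

70/429


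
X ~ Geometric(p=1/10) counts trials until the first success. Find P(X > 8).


P(X > 8) = P(first 8 trials all fail) = (1-p)^8 = (9/10)^8 = 43046721/100000000

43046721/100000000


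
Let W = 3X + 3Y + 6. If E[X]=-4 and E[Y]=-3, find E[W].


E[3X + 3Y + 6] = 3*E[X] + 3*E[Y] + 6
= (3)*(-4) + (3)*(-3) + (6)
= -12 - 9 + 6 = -15

-15


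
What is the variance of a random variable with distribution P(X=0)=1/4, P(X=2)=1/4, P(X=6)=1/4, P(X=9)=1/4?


E[X] = 17/4, E[X^2] = 121/4
Var(X) = E[X^2] - (E[X])^2 = 121/4 - (17/4)^2 = 195/16

195/16


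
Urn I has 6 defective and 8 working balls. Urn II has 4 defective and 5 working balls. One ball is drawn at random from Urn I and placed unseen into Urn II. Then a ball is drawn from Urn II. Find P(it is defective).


P(transfer defective) = 6/14 = 3/7; P(transfer working) = 4/7
If defective transferred: Urn II has 5 defective of 10, so P(defective|defective moved) = 1/2
If working transferred: Urn II has 4 defective of 10, so P(defective|working moved) = 2/5
By total probability: P(defective) = 3/7*1/2 + 4/7*2/5 = 31/70

31/70


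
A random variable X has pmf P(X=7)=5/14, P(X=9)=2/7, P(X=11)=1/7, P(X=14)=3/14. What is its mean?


E[X] = sum(x * P(x))
= 7*5/14 + 9*2/7 + 11*1/7 + 14*3/14
= 135/14

135/14


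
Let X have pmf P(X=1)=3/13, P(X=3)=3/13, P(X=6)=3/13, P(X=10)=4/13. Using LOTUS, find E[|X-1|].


E[|X-1|] = sum(g(x)*P(x))
= 0*3/13 + 2*3/13 + 5*3/13 + 9*4/13
= 57/13

57/13


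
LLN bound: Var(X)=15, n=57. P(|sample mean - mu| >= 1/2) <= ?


Var(Xbar) = Var(X)/n = 15/57
Chebyshev: P(|Xbar-mu| >= 1/2) <= Var(Xbar)/(1/2)^2 = (5/19)/(1/4) = 20/19
Bound exceeds 1, so trivial bound: 1

1


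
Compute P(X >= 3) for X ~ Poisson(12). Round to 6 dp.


P(X>=3) = 1 - P(X<=2) = 1 - (e^(-12)*12^0/0! + e^(-12)*12^1/1! + e^(-12)*12^2/2!)
≈ 1 - (0.0000061442 + 0.0000737305 + 0.0004423833)
= 1 - 0.0005222580 = 0.9994777420
≈ 0.999478

0.999478


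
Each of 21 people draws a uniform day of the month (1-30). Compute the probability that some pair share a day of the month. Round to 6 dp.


P(all different) = prod((30-i)/30 for i=0..20) = 0.000070
P(at least one match) = 1 - 0.000070 = 0.999930

0.999930


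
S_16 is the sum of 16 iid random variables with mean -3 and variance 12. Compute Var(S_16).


By independence, Var(S_n) = n*Var(X_1) = 16*12 = 192

192


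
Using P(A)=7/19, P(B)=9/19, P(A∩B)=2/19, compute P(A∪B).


P(A∪B) = P(A) + P(B) - P(A∩B)
= 7/19 + 9/19 - 2/19 = 14/19

14/19


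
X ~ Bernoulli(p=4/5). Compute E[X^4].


For Bernoulli: X in {0,1}
E[X^4] = 0^4*(1-4/5) + 1^4*4/5 = 4/5

4/5


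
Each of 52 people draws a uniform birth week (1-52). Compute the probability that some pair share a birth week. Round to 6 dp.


P(all different) = prod((52-i)/52 for i=0..51) = 0.000000
P(at least one match) = 1 - 0.000000 = 1.000000

1.000000


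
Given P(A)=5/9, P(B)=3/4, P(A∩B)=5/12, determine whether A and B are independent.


P(A)*P(B) = 5/9*3/4 = 5/12
P(A∩B) = 5/12, which equals P(A)P(B), so independent

Yes, A and B are independent


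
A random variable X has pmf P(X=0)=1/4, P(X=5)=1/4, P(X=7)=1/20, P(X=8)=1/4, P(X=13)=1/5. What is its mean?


E[X] = sum(x * P(x))
= 0*1/4 + 5*1/4 + 7*1/20 + 8*1/4 + 13*1/5
= 31/5

31/5


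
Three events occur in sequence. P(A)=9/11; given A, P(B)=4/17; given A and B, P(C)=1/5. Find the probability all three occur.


P(A∩B∩C) = P(A) * P(B|A) * P(C|A∩B)
= 9/11 * 4/17 * 1/5
= 36/187 * 1/5 = 36/935

36/935


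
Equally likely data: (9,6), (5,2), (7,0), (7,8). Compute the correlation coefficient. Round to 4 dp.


Cov(X,Y) = 2.0000, Var(X) = 2.0000, Var(Y) = 10.0000
rho = Cov/(sqrt(VarX)*sqrt(VarY)) = 0.4472

0.4472


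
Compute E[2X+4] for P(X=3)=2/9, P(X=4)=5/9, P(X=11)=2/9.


E[2X+4] = sum(g(x)*P(x))
= 10*2/9 + 12*5/9 + 26*2/9
= 44/3

44/3


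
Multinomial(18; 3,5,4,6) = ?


18! = 6402373705728000
Denominator: 3!=6 * 5!=120 * 4!=24 * 6!=720
Coefficient = 6402373705728000 / 12441600 = 514594080

514594080


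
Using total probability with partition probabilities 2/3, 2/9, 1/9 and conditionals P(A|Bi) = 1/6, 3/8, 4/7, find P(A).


P(A) = P(A|B1)P(B1) + P(A|B2)P(B2) + P(A|B3)P(B3)
= 1/6*2/3 + 3/8*2/9 + 4/7*1/9
= 1/9 + 1/12 + 4/63 = 65/252

65/252


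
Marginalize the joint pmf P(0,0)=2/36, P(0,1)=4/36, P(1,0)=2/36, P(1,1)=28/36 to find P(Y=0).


P(Y=0) = P(0,0)+P(1,0) = 2/36 + 2/36 = 4/36 = 1/9

1/9


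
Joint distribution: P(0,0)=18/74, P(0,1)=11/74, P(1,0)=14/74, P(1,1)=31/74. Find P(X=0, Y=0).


Read from table: P(X=0, Y=0) = 18/74 = 9/37

9/37


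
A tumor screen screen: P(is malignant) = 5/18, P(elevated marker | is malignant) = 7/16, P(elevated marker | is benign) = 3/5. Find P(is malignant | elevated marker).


P(A) = P(A|B)P(B) + P(A|B')P(B') = 7/16*5/18 + 3/5*13/18 = 799/1440
P(B|A) = P(A|B)P(B)/P(A) = (35/288)/(799/1440) = 175/799

175/799


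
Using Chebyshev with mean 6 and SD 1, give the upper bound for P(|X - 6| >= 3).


k = 3/1 = 3
Chebyshev: P(|X-mu| >= k*sigma) <= 1/k^2 = 1/3^2 = 1/9

1/9


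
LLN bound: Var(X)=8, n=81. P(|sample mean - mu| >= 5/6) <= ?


Var(Xbar) = Var(X)/n = 8/81
Chebyshev: P(|Xbar-mu| >= 5/6) <= Var(Xbar)/(5/6)^2 = (8/81)/(25/36) = 32/225

32/225


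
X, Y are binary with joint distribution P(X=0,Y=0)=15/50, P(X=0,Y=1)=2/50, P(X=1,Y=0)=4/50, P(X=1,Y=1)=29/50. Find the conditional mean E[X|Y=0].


P(Y=0) = 19/50
E[X|Y=0] = (0*15 + 1*4)/19 = 4/19

4/19


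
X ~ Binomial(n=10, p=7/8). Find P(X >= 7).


P(X>=7) = P(X=7) + P(X=8) + P(X=9) + P(X=10)
= 12353145/134217728 + 259416045/1073741824 + 201768035/536870912 + 282475249/1073741824
= 261063131/268435456

261063131/268435456


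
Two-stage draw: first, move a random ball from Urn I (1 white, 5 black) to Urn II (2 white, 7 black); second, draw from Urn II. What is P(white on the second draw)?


P(transfer white) = 1/6; P(transfer black) = 5/6
If white transferred: Urn II has 3 white of 10, so P(white|white moved) = 3/10
If black transferred: Urn II has 2 white of 10, so P(white|black moved) = 1/5
By total probability: P(white) = 1/6*3/10 + 5/6*1/5 = 13/60

13/60


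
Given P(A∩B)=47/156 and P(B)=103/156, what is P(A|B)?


P(A|B) = P(A∩B)/P(B) = (47/156)/(103/156) = 47/103

47/103


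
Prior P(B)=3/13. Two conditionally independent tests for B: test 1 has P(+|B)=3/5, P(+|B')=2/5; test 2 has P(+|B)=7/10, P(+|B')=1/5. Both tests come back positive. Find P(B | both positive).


After test 1: P(+) = 3/5*3/13 + 2/5*10/13 = 29/65
P(B|+) = (9/65)/(29/65) = 9/29
After test 2 (use post1 as new prior): P(+) = 7/10*9/29 + 1/5*20/29 = 103/290
P(B|+,+) = (63/290)/(103/290) = 63/103

63/103


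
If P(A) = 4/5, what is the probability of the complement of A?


P(A') = 1 - P(A) = 1 - 4/5 = 1/5

1/5


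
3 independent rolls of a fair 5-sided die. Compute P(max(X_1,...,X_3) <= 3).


P(max <= 3) = P(all X_i <= 3) = (P(X_1 <= 3))^3
= (3/5)^3 = 27/125

27/125


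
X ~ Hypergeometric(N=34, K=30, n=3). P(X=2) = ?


P(X=2) = C(30,2)*C(4,1) / C(34,3)
= 435*4 / 5984
= 1740/5984 = 435/1496

435/1496


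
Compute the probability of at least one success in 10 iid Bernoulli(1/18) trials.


P(at least one) = 1 - P(none)
P(none) = (1 - 1/18)^10 = (17/18)^10 = 2015993900449/3570467226624
P(at least one) = 1 - 2015993900449/3570467226624 = 1554473326175/3570467226624

1554473326175/3570467226624


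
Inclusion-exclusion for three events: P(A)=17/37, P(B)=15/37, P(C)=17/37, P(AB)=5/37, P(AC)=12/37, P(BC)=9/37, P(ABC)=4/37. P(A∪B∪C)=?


P(A∪B∪C) = P(A)+P(B)+P(C) - P(AB)-P(AC)-P(BC) + P(ABC)
= 17/37+15/37+17/37 - 5/37-12/37-9/37 + 4/37
= 27/37

27/37


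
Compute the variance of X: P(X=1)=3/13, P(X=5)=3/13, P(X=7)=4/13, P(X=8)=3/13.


E[X] = 70/13, E[X^2] = 466/13
Var(X) = E[X^2] - (E[X])^2 = 466/13 - (70/13)^2 = 1158/169

1158/169


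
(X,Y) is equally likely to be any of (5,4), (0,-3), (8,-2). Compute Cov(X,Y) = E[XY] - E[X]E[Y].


E[X]=13/3, E[Y]=-1/3, E[XY]=4/3
Cov(X,Y) = E[XY] - E[X]E[Y] = 4/3 - 13/3*-1/3 = 25/9

25/9


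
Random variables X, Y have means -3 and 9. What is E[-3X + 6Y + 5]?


E[-3X + 6Y + 5] = -3*E[X] + 6*E[Y] + 5
= (-3)*(-3) + (6)*(9) + (5)
= 9 + 54 + 5 = 68

68


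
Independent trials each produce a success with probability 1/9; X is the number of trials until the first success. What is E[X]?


For geometric (trials until first success), E[X] = 1/p = 1/(1/9) = 9

9


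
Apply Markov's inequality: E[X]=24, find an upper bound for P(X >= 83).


Markov: P(X >= a) <= E[X]/a
P(X >= 83) <= 24/83

24/83


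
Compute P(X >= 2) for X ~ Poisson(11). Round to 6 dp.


P(X>=2) = 1 - P(X<=1) = 1 - (e^(-11)*11^0/0! + e^(-11)*11^1/1!)
≈ 1 - (0.0000167017 + 0.0001837187)
= 1 - 0.0002004204 = 0.9997995796
≈ 0.999800

0.999800


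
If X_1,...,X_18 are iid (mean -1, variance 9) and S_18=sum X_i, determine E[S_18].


E[S_n] = n*E[X_1] = 18*-1 = -18

-18


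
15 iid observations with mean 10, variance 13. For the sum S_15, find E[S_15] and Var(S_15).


E[S_n] = n*mu = 15*10 = 150
Var(S_n) = n*sigma^2 = 15*13 = 195

E[S_15]=150, Var(S_15)=195


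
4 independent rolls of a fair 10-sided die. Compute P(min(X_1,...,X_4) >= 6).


P(min >= 6) = P(all X_i >= 6) = (P(X_1 >= 6))^4
= (5/10)^4 = (1/2)^4 = 1/16

1/16


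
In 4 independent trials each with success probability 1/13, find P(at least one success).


P(at least one) = 1 - P(none)
P(none) = (1 - 1/13)^4 = (12/13)^4 = 20736/28561
P(at least one) = 1 - 20736/28561 = 7825/28561

7825/28561


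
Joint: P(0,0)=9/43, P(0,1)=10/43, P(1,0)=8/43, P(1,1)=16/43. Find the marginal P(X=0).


P(X=0) = P(0,0)+P(0,1) = 9/43 + 10/43 = 19/43

19/43


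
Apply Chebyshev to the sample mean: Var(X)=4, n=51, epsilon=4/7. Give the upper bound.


Var(Xbar) = Var(X)/n = 4/51
Chebyshev: P(|Xbar-mu| >= 4/7) <= Var(Xbar)/(4/7)^2 = (4/51)/(16/49) = 49/204

49/204


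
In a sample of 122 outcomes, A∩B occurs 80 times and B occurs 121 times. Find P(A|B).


P(A|B) = P(A∩B)/P(B) = (80/122)/(121/122) = 80/121

80/121


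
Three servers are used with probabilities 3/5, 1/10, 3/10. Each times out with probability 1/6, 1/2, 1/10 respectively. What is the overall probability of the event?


P(A) = P(A|B1)P(B1) + P(A|B2)P(B2) + P(A|B3)P(B3)
= 1/6*3/5 + 1/2*1/10 + 1/10*3/10
= 1/10 + 1/20 + 3/100 = 9/50

9/50


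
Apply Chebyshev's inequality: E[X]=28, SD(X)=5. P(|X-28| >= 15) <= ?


k = 15/5 = 3
Chebyshev: P(|X-mu| >= k*sigma) <= 1/k^2 = 1/3^2 = 1/9

1/9


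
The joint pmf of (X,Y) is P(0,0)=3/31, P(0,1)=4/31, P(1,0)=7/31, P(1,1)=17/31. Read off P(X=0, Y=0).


Read from table: P(X=0, Y=0) = 3/31

3/31


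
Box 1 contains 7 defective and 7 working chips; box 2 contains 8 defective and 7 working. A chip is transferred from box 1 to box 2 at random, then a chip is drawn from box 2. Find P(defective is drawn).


P(transfer defective) = 7/14 = 1/2; P(transfer working) = 1/2
If defective transferred: Urn II has 9 defective of 16, so P(defective|defective moved) = 9/16
If working transferred: Urn II has 8 defective of 16, so P(defective|working moved) = 1/2
By total probability: P(defective) = 1/2*9/16 + 1/2*1/2 = 17/32

17/32


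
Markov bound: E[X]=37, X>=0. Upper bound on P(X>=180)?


Markov: P(X >= a) <= E[X]/a
P(X >= 180) <= 37/180

37/180


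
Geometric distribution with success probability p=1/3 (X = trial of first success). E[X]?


For geometric (trials until first success), E[X] = 1/p = 1/(1/3) = 3

3


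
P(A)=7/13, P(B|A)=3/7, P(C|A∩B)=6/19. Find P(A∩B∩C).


P(A∩B∩C) = P(A) * P(B|A) * P(C|A∩B)
= 7/13 * 3/7 * 6/19
= 3/13 * 6/19 = 18/247

18/247


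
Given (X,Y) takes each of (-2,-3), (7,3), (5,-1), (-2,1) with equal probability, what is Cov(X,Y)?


E[X]=2, E[Y]=0, E[XY]=5
Cov(X,Y) = E[XY] - E[X]E[Y] = 5 - 2*0 = 5

5


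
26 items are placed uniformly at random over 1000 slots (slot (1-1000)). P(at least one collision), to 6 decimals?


P(all different) = prod((1000-i)/1000 for i=0..25) = 0.720508
P(at least one match) = 1 - 0.720508 = 0.279492

0.279492


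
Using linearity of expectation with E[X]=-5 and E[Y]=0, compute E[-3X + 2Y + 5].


E[-3X + 2Y + 5] = -3*E[X] + 2*E[Y] + 5
= (-3)*(-5) + (2)*(0) + (5)
= 15 + 0 + 5 = 20

20


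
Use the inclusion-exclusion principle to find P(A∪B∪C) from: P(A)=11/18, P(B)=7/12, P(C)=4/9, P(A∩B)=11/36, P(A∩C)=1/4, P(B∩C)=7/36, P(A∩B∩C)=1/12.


P(A∪B∪C) = P(A)+P(B)+P(C) - P(AB)-P(AC)-P(BC) + P(ABC)
= 11/18+7/12+4/9 - 11/36-1/4-7/36 + 1/12
= 35/36

35/36


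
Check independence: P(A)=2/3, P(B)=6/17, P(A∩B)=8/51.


P(A)*P(B) = 2/3*6/17 = 4/17
P(A∩B) = 8/51 != 4/17, so not independent

No, A and B are not independent


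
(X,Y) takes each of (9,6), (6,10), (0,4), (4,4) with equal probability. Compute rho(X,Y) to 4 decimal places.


Cov(X,Y) = 4.0000, Var(X) = 10.6875, Var(Y) = 6.0000
rho = Cov/(sqrt(VarX)*sqrt(VarY)) = 0.4995

0.4995


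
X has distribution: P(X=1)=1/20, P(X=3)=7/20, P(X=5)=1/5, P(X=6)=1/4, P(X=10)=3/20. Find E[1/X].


E[1/X] = sum(g(x)*P(x))
= 1*1/20 + 1/3*7/20 + 1/5*1/5 + 1/6*1/4 + 1/10*3/20
= 79/300

79/300


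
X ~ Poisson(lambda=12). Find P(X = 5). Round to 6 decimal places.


P(X=5) = e^(-12) * 12^5 / 5!
≈ 0.000006144212353 * 248832 / 120
≈ 0.012741

0.012741


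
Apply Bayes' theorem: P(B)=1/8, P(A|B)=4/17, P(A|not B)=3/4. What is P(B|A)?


P(A) = P(A|B)P(B) + P(A|B')P(B') = 4/17*1/8 + 3/4*7/8 = 373/544
P(B|A) = P(A|B)P(B)/P(A) = (1/34)/(373/544) = 16/373

16/373


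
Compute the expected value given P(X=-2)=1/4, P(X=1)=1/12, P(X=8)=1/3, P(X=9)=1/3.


E[X] = sum(x * P(x))
= -2*1/4 + 1*1/12 + 8*1/3 + 9*1/3
= 21/4

21/4


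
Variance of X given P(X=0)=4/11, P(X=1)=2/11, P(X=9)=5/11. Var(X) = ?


E[X] = 47/11, E[X^2] = 37
Var(X) = E[X^2] - (E[X])^2 = 37 - (47/11)^2 = 2268/121

2268/121


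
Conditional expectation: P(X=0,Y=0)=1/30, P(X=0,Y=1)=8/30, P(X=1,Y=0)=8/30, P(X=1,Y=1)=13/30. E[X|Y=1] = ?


P(Y=1) = 21/30
E[X|Y=1] = (0*8 + 1*13)/21 = 13/21

13/21


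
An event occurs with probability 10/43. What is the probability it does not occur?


P(A') = 1 - P(A) = 1 - 10/43 = 33/43

33/43


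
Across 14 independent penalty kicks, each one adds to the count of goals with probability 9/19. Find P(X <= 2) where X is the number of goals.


P(X<=2) = P(X=0) + P(X=1) + P(X=2)
= 100000000000000/799006685782884121 + 1260000000000000/799006685782884121 + 7371000000000000/799006685782884121
= 8731000000000000/799006685782884121

8731000000000000/799006685782884121


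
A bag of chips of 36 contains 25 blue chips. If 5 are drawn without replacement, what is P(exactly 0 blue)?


P(X=0) = C(25,0)*C(11,5) / C(36,5)
= 1*462 / 376992
= 462/376992 = 1/816

1/816


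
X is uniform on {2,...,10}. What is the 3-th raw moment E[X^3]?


E[X^3] = (1/9) * sum(x^3 for x=2..10)
= 3024/9 = 336

336


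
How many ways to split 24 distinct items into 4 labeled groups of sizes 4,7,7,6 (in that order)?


24! = 620448401733239439360000
Denominator: 4!=24 * 7!=5040 * 7!=5040 * 6!=720
Coefficient = 620448401733239439360000 / 438939648000 = 1413516424320

1413516424320


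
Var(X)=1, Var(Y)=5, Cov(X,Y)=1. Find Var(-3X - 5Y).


Var(-3X - 5Y) = (-3)^2*Var(X) + (-5)^2*Var(Y) + 2*(-3)*(-5)*Cov(X,Y)
= 9*1 + 25*5 + 30*1
= 9 + 125 + 30 = 164

164


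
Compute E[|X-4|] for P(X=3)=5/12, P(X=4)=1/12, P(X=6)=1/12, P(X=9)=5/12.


E[|X-4|] = sum(g(x)*P(x))
= 1*5/12 + 0*1/12 + 2*1/12 + 5*5/12
= 8/3

8/3


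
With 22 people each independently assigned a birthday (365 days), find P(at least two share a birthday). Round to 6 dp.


P(all different) = prod((365-i)/365 for i=0..21) = 0.524305
P(at least one match) = 1 - 0.524305 = 0.475695

0.475695


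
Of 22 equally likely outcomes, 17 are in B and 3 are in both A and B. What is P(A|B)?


P(A|B) = P(A∩B)/P(B) = (3/22)/(17/22) = 3/17

3/17


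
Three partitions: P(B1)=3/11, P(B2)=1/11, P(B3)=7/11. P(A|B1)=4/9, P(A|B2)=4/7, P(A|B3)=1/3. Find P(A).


P(A) = P(A|B1)P(B1) + P(A|B2)P(B2) + P(A|B3)P(B3)
= 4/9*3/11 + 4/7*1/11 + 1/3*7/11
= 4/33 + 4/77 + 7/33 = 89/231

89/231


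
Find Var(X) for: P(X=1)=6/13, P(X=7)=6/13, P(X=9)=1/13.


E[X] = 57/13, E[X^2] = 381/13
Var(X) = E[X^2] - (E[X])^2 = 381/13 - (57/13)^2 = 1704/169

1704/169


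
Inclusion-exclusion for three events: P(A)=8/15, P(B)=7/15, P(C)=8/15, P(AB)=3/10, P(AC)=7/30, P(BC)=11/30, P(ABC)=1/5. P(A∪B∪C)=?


P(A∪B∪C) = P(A)+P(B)+P(C) - P(AB)-P(AC)-P(BC) + P(ABC)
= 8/15+7/15+8/15 - 3/10-7/30-11/30 + 1/5
= 5/6

5/6


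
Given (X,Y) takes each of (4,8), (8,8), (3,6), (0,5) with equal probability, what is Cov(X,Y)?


E[X]=15/4, E[Y]=27/4, E[XY]=57/2
Cov(X,Y) = E[XY] - E[X]E[Y] = 57/2 - 15/4*27/4 = 51/16

51/16


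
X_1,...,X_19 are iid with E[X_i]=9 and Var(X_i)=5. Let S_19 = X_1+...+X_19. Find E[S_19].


E[S_n] = n*E[X_1] = 19*9 = 171

171


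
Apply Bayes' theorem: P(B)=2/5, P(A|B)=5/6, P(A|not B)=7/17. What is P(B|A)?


P(A) = P(A|B)P(B) + P(A|B')P(B') = 5/6*2/5 + 7/17*3/5 = 148/255
P(B|A) = P(A|B)P(B)/P(A) = (1/3)/(148/255) = 85/148

85/148


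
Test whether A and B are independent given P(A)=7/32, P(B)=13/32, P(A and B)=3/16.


P(A)*P(B) = 7/32*13/32 = 91/1024
P(A∩B) = 3/16 != 91/1024, so not independent

No, A and B are not independent


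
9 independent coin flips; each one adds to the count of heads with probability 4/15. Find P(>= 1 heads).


P(at least one) = 1 - P(none)
P(none) = (1 - 4/15)^9 = (11/15)^9 = 2357947691/38443359375
P(at least one) = 1 - 2357947691/38443359375 = 36085411684/38443359375

36085411684/38443359375


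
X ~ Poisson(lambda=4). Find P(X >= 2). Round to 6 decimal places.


P(X>=2) = 1 - P(X<=1) = 1 - (e^(-4)*4^0/0! + e^(-4)*4^1/1!)
≈ 1 - (0.0183156389 + 0.0732625556)
= 1 - 0.0915781945 = 0.9084218055
≈ 0.908422

0.908422


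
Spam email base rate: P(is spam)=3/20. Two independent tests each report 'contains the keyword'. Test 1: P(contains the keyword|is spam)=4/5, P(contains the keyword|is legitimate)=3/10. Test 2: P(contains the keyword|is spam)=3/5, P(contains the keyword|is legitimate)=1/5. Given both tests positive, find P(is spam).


After test 1: P(+) = 4/5*3/20 + 3/10*17/20 = 3/8
P(B|+) = (3/25)/(3/8) = 8/25
After test 2 (use post1 as new prior): P(+) = 3/5*8/25 + 1/5*17/25 = 41/125
P(B|+,+) = (24/125)/(41/125) = 24/41

24/41


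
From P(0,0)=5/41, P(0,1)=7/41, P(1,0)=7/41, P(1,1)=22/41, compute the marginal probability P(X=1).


P(X=1) = P(1,0)+P(1,1) = 7/41 + 22/41 = 29/41

29/41


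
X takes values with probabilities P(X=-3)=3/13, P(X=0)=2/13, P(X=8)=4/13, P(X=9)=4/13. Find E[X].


E[X] = sum(x * P(x))
= -3*3/13 + 0*2/13 + 8*4/13 + 9*4/13
= 59/13

59/13


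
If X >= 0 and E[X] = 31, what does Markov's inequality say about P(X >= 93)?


Markov: P(X >= a) <= E[X]/a
P(X >= 93) <= 31/93 = 1/3

1/3


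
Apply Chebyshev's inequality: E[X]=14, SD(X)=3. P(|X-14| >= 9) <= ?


k = 9/3 = 3
Chebyshev: P(|X-mu| >= k*sigma) <= 1/k^2 = 1/3^2 = 1/9

1/9


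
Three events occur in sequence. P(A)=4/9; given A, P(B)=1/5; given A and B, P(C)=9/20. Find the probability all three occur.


P(A∩B∩C) = P(A) * P(B|A) * P(C|A∩B)
= 4/9 * 1/5 * 9/20
= 4/45 * 9/20 = 1/25

1/25


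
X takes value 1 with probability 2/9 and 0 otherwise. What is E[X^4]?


For Bernoulli: X in {0,1}
E[X^4] = 0^4*(1-2/9) + 1^4*2/9 = 2/9

2/9


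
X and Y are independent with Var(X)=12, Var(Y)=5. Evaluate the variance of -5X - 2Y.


Independence => Cov(X,Y)=0
Var(-5X - 2Y) = (-5)^2*Var(X) + (-2)^2*Var(Y)
= 25*12 + 4*5 = 320

320


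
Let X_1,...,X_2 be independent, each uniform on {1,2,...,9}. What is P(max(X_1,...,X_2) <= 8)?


P(max <= 8) = P(all X_i <= 8) = (P(X_1 <= 8))^2
= (8/9)^2 = 64/81

64/81


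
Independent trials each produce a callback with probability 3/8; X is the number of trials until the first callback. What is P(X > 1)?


P(X > 1) = P(first 1 trials all fail) = (1-p)^1 = (5/8)^1 = 5/8

5/8


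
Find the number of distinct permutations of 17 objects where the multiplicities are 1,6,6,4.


17! = 355687428096000
Denominator: 1!=1 * 6!=720 * 6!=720 * 4!=24
Coefficient = 355687428096000 / 12441600 = 28588560

28588560


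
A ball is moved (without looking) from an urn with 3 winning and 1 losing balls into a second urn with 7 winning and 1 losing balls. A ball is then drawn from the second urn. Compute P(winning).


P(transfer winning) = 3/4; P(transfer losing) = 1/4
If winning transferred: Urn II has 8 winning of 9, so P(winning|winning moved) = 8/9
If losing transferred: Urn II has 7 winning of 9, so P(winning|losing moved) = 7/9
By total probability: P(winning) = 3/4*8/9 + 1/4*7/9 = 31/36

31/36


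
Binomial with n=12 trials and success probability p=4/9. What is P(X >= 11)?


P(X>=11) = P(X=11) + P(X=12)
= 83886080/94143178827 + 16777216/282429536481
= 268435456/282429536481

268435456/282429536481


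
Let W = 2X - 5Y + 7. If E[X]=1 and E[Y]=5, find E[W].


E[2X - 5Y + 7] = 2*E[X] - 5*E[Y] + 7
= (2)*(1) + (-5)*(5) + (7)
= 2 - 25 + 7 = -16

-16


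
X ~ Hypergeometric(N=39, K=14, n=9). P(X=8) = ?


P(X=8) = C(14,8)*C(25,1) / C(39,9)
= 3003*25 / 211915132
= 75075/211915132 = 525/1481924

525/1481924


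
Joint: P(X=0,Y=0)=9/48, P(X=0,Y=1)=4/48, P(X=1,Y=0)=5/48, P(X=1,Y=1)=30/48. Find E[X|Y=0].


P(Y=0) = 14/48
E[X|Y=0] = (0*9 + 1*5)/14 = 5/14

5/14


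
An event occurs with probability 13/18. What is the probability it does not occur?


P(A') = 1 - P(A) = 1 - 13/18 = 5/18

5/18


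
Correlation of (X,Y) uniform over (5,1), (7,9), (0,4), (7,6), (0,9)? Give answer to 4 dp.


Cov(X,Y) = -0.0400, Var(X) = 10.1600, Var(Y) = 9.3600
rho = Cov/(sqrt(VarX)*sqrt(VarY)) = -0.0041

-0.0041


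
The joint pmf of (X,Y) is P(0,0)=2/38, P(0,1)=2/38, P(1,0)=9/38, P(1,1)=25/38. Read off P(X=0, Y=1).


Read from table: P(X=0, Y=1) = 2/38 = 1/19

1/19


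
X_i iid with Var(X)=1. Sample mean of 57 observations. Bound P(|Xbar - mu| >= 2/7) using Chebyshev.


Var(Xbar) = Var(X)/n = 1/57
Chebyshev: P(|Xbar-mu| >= 2/7) <= Var(Xbar)/(2/7)^2 = (1/57)/(4/49) = 49/228

49/228
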